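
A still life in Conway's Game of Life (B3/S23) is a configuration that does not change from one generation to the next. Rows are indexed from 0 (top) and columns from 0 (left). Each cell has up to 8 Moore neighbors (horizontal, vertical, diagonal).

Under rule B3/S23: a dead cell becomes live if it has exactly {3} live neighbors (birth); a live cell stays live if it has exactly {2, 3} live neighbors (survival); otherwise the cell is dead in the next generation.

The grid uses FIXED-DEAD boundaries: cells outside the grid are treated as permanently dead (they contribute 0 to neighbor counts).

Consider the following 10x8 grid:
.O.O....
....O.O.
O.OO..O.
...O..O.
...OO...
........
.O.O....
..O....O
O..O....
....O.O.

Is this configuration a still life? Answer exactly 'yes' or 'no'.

Compute generation 1 and compare to generation 0 (given above):
Generation 1:
........
.O..OO..
..OOO.OO
.....O..
...OO...
..OOO...
..O.....
.OOO....
...O....
........
Cell (0,1) differs: gen0=1 vs gen1=0 -> NOT a still life.

Answer: no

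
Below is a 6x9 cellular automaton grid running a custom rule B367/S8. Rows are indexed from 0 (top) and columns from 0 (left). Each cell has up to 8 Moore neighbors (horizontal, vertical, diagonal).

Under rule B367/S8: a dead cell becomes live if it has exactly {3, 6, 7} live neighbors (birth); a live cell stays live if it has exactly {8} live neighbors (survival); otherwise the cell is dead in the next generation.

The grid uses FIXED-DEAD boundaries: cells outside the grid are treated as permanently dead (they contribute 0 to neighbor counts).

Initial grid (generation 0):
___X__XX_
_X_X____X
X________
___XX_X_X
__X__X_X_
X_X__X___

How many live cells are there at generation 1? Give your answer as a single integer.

Simulating step by step:
Generation 0 (given above): 17 live cells
Generation 1: 12 live cells
__X______
__X____X_
__XXX__X_
_____X_X_
_X_______
_X____X__
Population at generation 1: 12

Answer: 12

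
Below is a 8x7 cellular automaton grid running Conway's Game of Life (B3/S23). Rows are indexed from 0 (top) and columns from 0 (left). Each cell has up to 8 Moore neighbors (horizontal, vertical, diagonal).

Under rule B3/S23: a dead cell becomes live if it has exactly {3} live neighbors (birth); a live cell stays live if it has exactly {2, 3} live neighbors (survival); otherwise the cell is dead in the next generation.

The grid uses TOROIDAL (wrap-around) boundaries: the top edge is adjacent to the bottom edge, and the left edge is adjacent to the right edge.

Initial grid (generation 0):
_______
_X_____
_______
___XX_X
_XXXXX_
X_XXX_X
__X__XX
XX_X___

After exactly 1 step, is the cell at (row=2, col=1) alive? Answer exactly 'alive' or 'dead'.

Simulating step by step:
Generation 0 (given above): 20 live cells
Generation 1: 10 live cells
XXX____
_______
_______
_______
_X_____
X______
_____X_
XXX___X

Cell (2,1) at generation 1: 0 -> dead

Answer: dead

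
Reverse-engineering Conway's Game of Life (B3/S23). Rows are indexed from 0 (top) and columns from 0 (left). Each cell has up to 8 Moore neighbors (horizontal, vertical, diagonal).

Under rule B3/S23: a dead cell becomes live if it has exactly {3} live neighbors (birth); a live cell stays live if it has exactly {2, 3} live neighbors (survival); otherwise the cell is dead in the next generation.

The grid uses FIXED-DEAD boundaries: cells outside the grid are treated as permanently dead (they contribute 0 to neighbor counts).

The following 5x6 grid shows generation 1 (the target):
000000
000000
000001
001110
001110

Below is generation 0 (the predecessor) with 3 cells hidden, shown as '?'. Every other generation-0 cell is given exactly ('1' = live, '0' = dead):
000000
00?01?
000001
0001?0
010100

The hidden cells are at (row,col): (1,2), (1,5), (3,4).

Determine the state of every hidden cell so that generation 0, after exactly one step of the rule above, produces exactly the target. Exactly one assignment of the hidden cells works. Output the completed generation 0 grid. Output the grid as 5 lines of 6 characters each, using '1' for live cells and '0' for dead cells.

Hidden generation-0 cells (in order): (1,2), (1,5), (3,4).
A hidden cell only influences target cells in its own 3x3 neighborhood. Try each of the 2^3 = 8 assignments, step the completed generation 0 forward once under B3/S23, and compare with the target:
  (1,2)=0 (1,5)=0 (3,4)=0 -> step gives (2,4)='1' but target has '0' -> reject
  (1,2)=0 (1,5)=0 (3,4)=1 -> step gives (2,3)='1' but target has '0' -> reject
  (1,2)=0 (1,5)=1 (3,4)=0 -> step gives (1,4)='1' but target has '0' -> reject
  (1,2)=0 (1,5)=1 (3,4)=1 -> step gives (1,4)='1' but target has '0' -> reject
  (1,2)=1 (1,5)=0 (3,4)=0 -> step gives (2,3)='1' but target has '0' -> reject
  (1,2)=1 (1,5)=0 (3,4)=1 -> step reproduces the target at every cell -> ACCEPT
  (1,2)=1 (1,5)=1 (3,4)=0 -> step gives (1,4)='1' but target has '0' -> reject
  (1,2)=1 (1,5)=1 (3,4)=1 -> step gives (1,4)='1' but target has '0' -> reject
Unique solution: (1,2)=live, (1,5)=dead, (3,4)=live.
Check: live-neighbor counts of every cell in the completed generation 0:
011211
010212
012442
113232
103231
Applying B3/S23 to generation 0 with these counts gives:
000000
000000
000001
001110
001110
which matches the target exactly.

Answer: 000000
001010
000001
000110
010100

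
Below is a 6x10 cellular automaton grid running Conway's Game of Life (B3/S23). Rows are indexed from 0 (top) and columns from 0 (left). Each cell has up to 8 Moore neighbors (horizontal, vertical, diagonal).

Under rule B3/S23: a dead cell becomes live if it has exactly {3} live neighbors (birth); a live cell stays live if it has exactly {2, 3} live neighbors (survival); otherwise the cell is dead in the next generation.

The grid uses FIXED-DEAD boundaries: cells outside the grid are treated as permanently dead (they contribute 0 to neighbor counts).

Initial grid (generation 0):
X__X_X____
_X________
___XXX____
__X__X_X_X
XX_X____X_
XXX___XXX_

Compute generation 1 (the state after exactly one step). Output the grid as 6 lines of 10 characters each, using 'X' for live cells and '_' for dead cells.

Simulating step by step:
Generation 0 (given above): 21 live cells
Generation 1: 20 live cells
(generation 1 grid is the final answer)

Answer: __________
__XX_X____
__XXXXX___
_XX__XX_X_
X__X_____X
X_X____XX_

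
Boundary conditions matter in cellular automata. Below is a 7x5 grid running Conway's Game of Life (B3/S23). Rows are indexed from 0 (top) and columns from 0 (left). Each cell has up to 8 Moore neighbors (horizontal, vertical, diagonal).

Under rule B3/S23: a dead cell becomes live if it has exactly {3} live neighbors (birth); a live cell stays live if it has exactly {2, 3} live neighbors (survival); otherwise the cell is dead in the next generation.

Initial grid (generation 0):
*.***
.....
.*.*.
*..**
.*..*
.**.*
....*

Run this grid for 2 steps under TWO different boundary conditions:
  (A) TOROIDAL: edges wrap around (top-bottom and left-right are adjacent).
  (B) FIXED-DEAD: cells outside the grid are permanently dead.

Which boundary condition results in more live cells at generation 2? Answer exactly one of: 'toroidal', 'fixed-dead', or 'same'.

Under TOROIDAL boundary, generation 2:
**..*
.....
*..*.
**.**
.*.*.
***..
.**..
Population = 16

Under FIXED-DEAD boundary, generation 2:
.....
....*
*....
*....
....*
***.*
..**.
Population = 10

Comparison: toroidal=16, fixed-dead=10 -> toroidal

Answer: toroidal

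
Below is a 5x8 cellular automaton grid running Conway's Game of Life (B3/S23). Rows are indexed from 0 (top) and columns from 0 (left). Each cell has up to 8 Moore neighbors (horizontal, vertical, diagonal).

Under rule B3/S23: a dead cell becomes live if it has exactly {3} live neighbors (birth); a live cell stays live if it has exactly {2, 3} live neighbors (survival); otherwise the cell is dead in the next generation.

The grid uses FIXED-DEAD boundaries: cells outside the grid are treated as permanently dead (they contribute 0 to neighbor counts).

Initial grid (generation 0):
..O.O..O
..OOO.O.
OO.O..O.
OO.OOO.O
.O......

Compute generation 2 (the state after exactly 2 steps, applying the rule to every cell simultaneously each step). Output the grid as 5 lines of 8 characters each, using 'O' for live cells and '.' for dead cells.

Simulating step by step:
Generation 0 (given above): 18 live cells
Generation 1: 17 live cells
..O.OO..
....O.OO
O.....OO
...OOOO.
OOO.O...
Generation 2: 17 live cells
(generation 2 grid is the final answer)

Answer: ...OOOO.
...OO..O
...O....
O.OOO.OO
.OO.O...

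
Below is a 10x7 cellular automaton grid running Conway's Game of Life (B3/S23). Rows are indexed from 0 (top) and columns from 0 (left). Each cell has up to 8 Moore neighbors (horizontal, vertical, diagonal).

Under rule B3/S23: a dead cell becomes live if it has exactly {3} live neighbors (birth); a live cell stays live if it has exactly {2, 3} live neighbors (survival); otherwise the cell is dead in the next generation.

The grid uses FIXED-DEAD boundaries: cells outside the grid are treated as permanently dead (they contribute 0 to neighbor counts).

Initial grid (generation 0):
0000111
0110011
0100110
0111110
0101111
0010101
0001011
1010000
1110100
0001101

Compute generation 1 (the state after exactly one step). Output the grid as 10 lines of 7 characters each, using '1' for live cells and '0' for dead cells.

Simulating step by step:
Generation 0 (given above): 35 live cells
Generation 1: 30 live cells
(generation 1 grid is the final answer)

Answer: 0000101
0111000
1000000
1100000
0100001
0010000
0111111
1010110
1010110
0111110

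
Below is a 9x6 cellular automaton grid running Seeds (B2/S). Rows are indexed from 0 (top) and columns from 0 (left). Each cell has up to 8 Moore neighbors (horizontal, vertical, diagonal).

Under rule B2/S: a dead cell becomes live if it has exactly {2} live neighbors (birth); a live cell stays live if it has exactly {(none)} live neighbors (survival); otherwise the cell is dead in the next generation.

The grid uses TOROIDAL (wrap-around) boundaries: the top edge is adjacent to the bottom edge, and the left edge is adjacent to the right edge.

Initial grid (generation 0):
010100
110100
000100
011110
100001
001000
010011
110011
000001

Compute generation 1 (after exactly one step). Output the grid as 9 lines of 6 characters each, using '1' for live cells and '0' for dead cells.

Simulating step by step:
Generation 0 (given above): 21 live cells
Generation 1: 6 live cells
(generation 1 grid is the final answer)

Answer: 000001
000000
000001
000000
000000
000100
000000
001100
000100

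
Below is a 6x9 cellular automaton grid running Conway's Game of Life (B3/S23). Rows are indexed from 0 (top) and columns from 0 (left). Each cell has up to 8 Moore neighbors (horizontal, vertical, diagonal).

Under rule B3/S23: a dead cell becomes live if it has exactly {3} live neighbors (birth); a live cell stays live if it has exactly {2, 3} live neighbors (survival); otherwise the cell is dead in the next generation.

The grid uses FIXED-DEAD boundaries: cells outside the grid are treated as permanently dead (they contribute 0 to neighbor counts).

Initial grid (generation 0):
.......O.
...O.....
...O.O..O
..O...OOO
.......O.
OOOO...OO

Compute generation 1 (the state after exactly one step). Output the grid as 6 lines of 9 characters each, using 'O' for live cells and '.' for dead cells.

Answer: .........
....O....
..OOO.O.O
......O.O
...O.....
.OO....OO

Derivation:
Simulating step by step:
Generation 0 (given above): 16 live cells
Generation 1: 13 live cells
(generation 1 grid is the final answer)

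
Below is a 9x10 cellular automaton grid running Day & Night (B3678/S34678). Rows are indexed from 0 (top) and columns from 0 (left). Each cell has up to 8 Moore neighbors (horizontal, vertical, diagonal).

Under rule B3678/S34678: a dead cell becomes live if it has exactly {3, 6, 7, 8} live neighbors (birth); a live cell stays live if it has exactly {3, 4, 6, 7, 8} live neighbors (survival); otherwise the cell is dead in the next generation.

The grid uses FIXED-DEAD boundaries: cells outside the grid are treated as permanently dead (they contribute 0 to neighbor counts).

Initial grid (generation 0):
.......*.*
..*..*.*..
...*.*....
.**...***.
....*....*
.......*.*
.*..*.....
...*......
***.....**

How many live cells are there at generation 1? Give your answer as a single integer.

Answer: 13

Derivation:
Simulating step by step:
Generation 0 (given above): 24 live cells
Generation 1: 13 live cells
......*.*.
....*...*.
.*..*...*.
...***....
......*...
........*.
..........
*.........
..........
Population at generation 1: 13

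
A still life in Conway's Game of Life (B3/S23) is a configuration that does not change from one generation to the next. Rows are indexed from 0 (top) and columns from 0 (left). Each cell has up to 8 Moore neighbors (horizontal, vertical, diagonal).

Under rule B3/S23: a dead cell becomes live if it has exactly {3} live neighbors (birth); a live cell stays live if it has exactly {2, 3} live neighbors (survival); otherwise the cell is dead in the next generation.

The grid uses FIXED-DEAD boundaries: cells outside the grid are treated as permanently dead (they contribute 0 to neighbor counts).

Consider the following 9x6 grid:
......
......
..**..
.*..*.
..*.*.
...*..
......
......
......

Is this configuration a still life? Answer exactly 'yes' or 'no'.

Compute generation 1 and compare to generation 0 (given above):
Generation 1:
......
......
..**..
.*..*.
..*.*.
...*..
......
......
......
The grids are IDENTICAL -> still life.

Answer: yes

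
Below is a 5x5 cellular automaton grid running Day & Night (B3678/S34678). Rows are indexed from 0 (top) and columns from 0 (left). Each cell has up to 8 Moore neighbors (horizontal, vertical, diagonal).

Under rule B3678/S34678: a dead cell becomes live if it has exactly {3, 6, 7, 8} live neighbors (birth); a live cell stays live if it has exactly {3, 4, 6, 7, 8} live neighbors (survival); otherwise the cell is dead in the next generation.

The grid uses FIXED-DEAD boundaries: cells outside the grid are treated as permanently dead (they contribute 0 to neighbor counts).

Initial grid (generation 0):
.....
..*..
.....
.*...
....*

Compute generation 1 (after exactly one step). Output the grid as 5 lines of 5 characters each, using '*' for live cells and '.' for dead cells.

Simulating step by step:
Generation 0 (given above): 3 live cells
Generation 1: 0 live cells
(generation 1 grid is the final answer)

Answer: .....
.....
.....
.....
.....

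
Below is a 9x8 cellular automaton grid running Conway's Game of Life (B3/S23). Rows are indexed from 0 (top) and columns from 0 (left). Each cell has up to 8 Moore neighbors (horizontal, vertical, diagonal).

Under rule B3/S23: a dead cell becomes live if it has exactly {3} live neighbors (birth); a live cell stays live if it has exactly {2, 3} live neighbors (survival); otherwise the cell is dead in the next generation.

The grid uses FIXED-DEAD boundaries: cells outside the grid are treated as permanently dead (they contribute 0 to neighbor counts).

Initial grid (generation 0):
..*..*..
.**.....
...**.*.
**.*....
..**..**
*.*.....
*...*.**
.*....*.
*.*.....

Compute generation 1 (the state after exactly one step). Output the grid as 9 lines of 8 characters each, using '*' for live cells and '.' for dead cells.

Answer: .**.....
.**.**..
*..**...
.*...***
*..*....
..*..*..
*....***
**...***
.*......

Derivation:
Simulating step by step:
Generation 0 (given above): 24 live cells
Generation 1: 27 live cells
(generation 1 grid is the final answer)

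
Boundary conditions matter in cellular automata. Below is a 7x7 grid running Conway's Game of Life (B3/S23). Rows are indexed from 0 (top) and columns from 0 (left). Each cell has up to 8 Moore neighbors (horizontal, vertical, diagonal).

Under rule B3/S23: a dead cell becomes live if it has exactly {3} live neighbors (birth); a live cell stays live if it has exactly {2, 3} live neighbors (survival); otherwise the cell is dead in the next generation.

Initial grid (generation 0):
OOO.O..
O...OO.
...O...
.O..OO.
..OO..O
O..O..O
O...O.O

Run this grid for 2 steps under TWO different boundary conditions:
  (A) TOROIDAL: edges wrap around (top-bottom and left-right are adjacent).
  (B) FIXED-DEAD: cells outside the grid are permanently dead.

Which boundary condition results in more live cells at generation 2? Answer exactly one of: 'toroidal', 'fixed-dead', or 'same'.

Under TOROIDAL boundary, generation 2:
.O..O.O
O...O.O
O..O...
O...OOO
OO.....
O...OO.
.OO.OO.
Population = 21

Under FIXED-DEAD boundary, generation 2:
OOOO.O.
O.O..O.
...O...
....OO.
.O....O
.O..O.O
..OOOO.
Population = 20

Comparison: toroidal=21, fixed-dead=20 -> toroidal

Answer: toroidal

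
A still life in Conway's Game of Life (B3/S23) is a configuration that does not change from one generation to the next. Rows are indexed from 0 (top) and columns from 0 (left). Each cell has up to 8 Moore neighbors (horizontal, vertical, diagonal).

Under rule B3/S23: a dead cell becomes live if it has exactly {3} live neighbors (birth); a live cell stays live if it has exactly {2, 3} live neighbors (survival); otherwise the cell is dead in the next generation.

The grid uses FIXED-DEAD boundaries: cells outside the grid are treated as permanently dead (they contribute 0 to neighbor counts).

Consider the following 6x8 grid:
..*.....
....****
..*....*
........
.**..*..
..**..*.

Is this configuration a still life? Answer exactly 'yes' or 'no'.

Compute generation 1 and compare to generation 0 (given above):
Generation 1:
.....**.
...*.***
.....*.*
.**.....
.***....
.***....
Cell (0,2) differs: gen0=1 vs gen1=0 -> NOT a still life.

Answer: no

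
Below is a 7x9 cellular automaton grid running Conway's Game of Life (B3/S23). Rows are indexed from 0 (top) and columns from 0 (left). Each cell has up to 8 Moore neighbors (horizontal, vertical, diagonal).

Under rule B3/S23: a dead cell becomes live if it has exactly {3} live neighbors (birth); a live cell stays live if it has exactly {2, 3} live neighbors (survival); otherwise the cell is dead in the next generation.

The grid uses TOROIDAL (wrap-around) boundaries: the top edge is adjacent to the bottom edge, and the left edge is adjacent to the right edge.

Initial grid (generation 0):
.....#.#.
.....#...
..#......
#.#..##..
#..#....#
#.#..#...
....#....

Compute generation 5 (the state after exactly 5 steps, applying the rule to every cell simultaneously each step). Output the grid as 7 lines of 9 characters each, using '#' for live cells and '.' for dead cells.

Answer: #..###...
.#.##...#
.#..##..#
......#..
......#..
##.......
##..##..#

Derivation:
Simulating step by step:
Generation 0 (given above): 15 live cells
Generation 1: 26 live cells
....###..
......#..
.#...##..
#.##....#
#.#####.#
##.##...#
....###..
Generation 2: 17 live cells
....#..#.
....#..#.
###..###.
........#
.....#...
.#......#
#.....##.
Generation 3: 24 live cells
.....#.#.
.#.##..#.
##...###.
##...#.##
#........
#.....###
#.....##.
Generation 4: 16 live cells
....##.#.
###.#..#.
.....#...
.....#.#.
.........
##....#..
#....#...
Generation 5: 21 live cells
(generation 5 grid is the final answer)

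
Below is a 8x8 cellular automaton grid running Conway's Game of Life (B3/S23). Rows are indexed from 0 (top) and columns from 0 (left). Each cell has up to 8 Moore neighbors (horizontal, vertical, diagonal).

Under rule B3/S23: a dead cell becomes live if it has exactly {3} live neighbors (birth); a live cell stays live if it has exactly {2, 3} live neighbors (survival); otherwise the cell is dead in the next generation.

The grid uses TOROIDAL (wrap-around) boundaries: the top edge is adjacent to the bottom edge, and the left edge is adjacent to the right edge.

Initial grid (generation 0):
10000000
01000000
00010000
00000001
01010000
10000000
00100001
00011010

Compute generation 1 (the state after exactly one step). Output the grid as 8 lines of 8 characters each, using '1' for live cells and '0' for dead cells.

Simulating step by step:
Generation 0 (given above): 12 live cells
Generation 1: 9 live cells
(generation 1 grid is the final answer)

Answer: 00000000
00000000
00000000
00100000
10000000
11100000
00010001
00010001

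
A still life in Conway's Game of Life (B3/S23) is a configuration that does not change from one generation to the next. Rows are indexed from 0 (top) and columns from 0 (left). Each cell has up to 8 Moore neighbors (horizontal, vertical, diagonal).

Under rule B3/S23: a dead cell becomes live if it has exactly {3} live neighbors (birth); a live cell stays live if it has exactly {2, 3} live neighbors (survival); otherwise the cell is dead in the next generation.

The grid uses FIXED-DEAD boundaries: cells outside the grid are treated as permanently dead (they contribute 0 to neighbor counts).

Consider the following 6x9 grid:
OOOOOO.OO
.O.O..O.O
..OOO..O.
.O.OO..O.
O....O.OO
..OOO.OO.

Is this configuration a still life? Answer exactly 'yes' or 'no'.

Answer: no

Derivation:
Compute generation 1 and compare to generation 0 (given above):
Generation 1:
OO.OOOOOO
O.....O.O
.O...OOOO
.O...O.O.
.O...O..O
...OOOOOO
Cell (0,2) differs: gen0=1 vs gen1=0 -> NOT a still life.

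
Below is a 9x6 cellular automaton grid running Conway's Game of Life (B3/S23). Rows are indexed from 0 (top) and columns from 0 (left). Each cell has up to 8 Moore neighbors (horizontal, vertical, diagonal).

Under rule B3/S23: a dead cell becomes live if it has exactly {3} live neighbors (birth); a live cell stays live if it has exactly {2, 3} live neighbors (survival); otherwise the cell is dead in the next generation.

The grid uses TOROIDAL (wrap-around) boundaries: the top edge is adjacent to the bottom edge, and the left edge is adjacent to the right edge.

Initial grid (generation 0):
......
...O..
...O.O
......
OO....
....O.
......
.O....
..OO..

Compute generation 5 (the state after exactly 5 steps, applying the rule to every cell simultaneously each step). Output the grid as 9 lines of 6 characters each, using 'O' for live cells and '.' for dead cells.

Simulating step by step:
Generation 0 (given above): 9 live cells
Generation 1: 7 live cells
..OO..
....O.
....O.
O.....
......
......
......
..O...
..O...
Generation 2: 6 live cells
..OO..
....O.
.....O
......
......
......
......
......
.OO...
Generation 3: 8 live cells
.OOO..
...OO.
......
......
......
......
......
......
.OOO..
Generation 4: 6 live cells
.O....
...OO.
......
......
......
......
......
..O...
.O.O..
Generation 5: 4 live cells
(generation 5 grid is the final answer)

Answer: ...OO.
......
......
......
......
......
......
..O...
.O....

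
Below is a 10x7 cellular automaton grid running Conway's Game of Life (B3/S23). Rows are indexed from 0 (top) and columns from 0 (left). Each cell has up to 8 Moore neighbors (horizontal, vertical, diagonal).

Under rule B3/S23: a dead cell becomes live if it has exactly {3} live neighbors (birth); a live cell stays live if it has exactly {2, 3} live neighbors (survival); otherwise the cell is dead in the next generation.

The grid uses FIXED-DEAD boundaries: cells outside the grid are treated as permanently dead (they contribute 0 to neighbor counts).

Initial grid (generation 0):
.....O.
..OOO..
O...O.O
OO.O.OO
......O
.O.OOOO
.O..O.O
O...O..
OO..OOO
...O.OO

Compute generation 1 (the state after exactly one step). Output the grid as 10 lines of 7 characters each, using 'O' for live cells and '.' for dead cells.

Simulating step by step:
Generation 0 (given above): 31 live cells
Generation 1: 30 live cells
(generation 1 grid is the final answer)

Answer: ...OO..
...OO..
O.....O
OO..O.O
OO.O...
..OOO.O
OOO...O
O..OO.O
OO.O..O
......O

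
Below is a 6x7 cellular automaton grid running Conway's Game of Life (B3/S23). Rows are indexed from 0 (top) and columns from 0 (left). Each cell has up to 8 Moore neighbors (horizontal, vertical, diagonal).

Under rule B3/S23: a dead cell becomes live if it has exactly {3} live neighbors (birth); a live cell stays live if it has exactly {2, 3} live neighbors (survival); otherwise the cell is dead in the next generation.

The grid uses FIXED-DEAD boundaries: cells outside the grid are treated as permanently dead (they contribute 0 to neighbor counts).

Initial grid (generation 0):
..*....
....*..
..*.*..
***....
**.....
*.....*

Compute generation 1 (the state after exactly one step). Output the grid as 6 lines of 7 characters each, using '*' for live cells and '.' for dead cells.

Answer: .......
.......
..*....
*.**...
..*....
**.....

Derivation:
Simulating step by step:
Generation 0 (given above): 11 live cells
Generation 1: 7 live cells
(generation 1 grid is the final answer)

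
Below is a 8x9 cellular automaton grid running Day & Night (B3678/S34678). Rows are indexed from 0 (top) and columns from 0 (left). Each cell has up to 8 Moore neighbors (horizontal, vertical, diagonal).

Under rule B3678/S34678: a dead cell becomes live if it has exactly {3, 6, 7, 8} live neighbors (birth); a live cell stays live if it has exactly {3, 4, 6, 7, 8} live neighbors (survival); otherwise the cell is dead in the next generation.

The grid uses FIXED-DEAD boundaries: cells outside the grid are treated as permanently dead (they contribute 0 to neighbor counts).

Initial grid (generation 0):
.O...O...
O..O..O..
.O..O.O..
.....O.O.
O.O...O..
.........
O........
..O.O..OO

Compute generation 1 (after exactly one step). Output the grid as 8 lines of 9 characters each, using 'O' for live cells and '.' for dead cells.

Answer: .........
.OO.O....
......OO.
.O...O...
.........
.O.......
.........
.........

Derivation:
Simulating step by step:
Generation 0 (given above): 18 live cells
Generation 1: 8 live cells
(generation 1 grid is the final answer)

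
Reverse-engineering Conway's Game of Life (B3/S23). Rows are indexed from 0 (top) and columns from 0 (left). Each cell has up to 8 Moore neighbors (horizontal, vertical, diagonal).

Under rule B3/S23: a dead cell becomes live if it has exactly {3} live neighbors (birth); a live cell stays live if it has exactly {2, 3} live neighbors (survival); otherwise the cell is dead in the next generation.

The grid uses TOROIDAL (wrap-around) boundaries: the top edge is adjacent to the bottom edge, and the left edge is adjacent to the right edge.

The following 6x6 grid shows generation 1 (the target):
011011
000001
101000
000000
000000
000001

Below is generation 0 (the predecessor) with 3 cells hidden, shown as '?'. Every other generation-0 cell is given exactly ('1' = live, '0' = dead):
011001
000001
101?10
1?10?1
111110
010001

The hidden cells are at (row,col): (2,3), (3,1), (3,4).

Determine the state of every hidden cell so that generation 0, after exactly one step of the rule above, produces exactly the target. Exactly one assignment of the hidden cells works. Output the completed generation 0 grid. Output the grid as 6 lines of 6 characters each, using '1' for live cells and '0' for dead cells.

Hidden generation-0 cells (in order): (2,3), (3,1), (3,4).
A hidden cell only influences target cells in its own 3x3 neighborhood. Try each of the 2^3 = 8 assignments, step the completed generation 0 forward once under B3/S23, and compare with the target:
  (2,3)=0 (3,1)=0 (3,4)=0 -> step gives (1,2)='1' but target has '0' -> reject
  (2,3)=0 (3,1)=0 (3,4)=1 -> step gives (1,2)='1' but target has '0' -> reject
  (2,3)=0 (3,1)=1 (3,4)=0 -> step gives (1,2)='1' but target has '0' -> reject
  (2,3)=0 (3,1)=1 (3,4)=1 -> step gives (1,2)='1' but target has '0' -> reject
  (2,3)=1 (3,1)=0 (3,4)=0 -> step gives (2,3)='1' but target has '0' -> reject
  (2,3)=1 (3,1)=0 (3,4)=1 -> step reproduces the target at every cell -> ACCEPT
  (2,3)=1 (3,1)=1 (3,4)=0 -> step gives (2,0)='0' but target has '1' -> reject
  (2,3)=1 (3,1)=1 (3,4)=1 -> step gives (2,0)='0' but target has '1' -> reject
Unique solution: (2,3)=live, (3,1)=dead, (3,4)=live.
Check: live-neighbor counts of every cell in the completed generation 0:
522132
444443
342446
475856
554446
656443
Applying B3/S23 to generation 0 with these counts gives:
011011
000001
101000
000000
000000
000001
which matches the target exactly.

Answer: 011001
000001
101110
101011
111110
010001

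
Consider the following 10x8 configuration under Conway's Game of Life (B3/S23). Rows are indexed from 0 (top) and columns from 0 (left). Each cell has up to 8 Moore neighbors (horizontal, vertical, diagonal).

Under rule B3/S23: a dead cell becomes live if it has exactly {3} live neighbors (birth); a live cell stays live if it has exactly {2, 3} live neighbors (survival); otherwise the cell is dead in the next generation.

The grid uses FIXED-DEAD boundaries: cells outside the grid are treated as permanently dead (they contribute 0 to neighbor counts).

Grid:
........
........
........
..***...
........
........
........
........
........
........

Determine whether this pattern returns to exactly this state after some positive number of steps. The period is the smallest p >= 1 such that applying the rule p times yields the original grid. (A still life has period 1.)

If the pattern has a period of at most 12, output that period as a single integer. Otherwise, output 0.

Simulating and comparing each generation to the original:
Gen 0 (original, given above): 3 live cells
Gen 1: 3 live cells, differs from original
Gen 2: 3 live cells, MATCHES original -> period = 2

Answer: 2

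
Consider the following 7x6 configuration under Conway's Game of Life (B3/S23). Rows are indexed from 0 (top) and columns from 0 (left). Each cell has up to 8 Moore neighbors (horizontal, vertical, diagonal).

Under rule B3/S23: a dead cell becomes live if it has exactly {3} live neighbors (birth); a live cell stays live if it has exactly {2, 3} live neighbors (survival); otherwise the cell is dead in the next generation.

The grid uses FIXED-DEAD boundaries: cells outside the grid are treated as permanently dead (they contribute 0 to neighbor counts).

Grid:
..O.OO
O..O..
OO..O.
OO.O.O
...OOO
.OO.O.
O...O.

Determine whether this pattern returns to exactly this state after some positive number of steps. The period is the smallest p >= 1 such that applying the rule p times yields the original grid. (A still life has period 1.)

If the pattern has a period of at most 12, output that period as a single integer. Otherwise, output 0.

Simulating and comparing each generation to the original:
Gen 0 (original, given above): 20 live cells
Gen 1: 18 live cells, differs from original
Gen 2: 18 live cells, differs from original
Gen 3: 19 live cells, differs from original
Gen 4: 20 live cells, differs from original
Gen 5: 16 live cells, differs from original
Gen 6: 14 live cells, differs from original
Gen 7: 14 live cells, differs from original
Gen 8: 13 live cells, differs from original
Gen 9: 14 live cells, differs from original
Gen 10: 13 live cells, differs from original
Gen 11: 11 live cells, differs from original
Gen 12: 11 live cells, differs from original
No period found within 12 steps.

Answer: 0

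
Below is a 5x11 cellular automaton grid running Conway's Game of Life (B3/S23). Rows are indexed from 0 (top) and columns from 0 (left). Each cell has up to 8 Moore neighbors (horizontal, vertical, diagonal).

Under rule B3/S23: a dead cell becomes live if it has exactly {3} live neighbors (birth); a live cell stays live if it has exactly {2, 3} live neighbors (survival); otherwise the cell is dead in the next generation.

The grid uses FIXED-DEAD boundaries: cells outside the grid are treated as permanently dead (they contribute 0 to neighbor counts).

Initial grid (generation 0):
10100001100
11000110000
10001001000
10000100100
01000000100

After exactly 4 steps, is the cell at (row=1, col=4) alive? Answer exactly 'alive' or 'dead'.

Answer: alive

Derivation:
Simulating step by step:
Generation 0 (given above): 16 live cells
Generation 1: 14 live cells
10000011000
10000110100
10001001000
11000001100
00000000000
Generation 2: 13 live cells
00000111000
11000100100
10000100000
11000001100
00000000000
Generation 3: 13 live cells
00000111000
11001101000
00000011100
11000000000
00000000000
Generation 4: 9 live cells
00001101000
00001000000
00000111100
00000001000
00000000000

Cell (1,4) at generation 4: 1 -> alive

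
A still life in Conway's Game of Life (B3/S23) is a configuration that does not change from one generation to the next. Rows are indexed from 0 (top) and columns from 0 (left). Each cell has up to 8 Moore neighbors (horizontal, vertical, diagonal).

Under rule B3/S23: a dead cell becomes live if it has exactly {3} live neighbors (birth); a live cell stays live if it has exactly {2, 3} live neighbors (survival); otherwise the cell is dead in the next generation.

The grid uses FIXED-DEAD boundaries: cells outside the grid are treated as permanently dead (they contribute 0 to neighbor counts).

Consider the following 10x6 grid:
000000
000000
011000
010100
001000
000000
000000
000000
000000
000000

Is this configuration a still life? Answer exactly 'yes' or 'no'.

Answer: yes

Derivation:
Compute generation 1 and compare to generation 0 (given above):
Generation 1:
000000
000000
011000
010100
001000
000000
000000
000000
000000
000000
The grids are IDENTICAL -> still life.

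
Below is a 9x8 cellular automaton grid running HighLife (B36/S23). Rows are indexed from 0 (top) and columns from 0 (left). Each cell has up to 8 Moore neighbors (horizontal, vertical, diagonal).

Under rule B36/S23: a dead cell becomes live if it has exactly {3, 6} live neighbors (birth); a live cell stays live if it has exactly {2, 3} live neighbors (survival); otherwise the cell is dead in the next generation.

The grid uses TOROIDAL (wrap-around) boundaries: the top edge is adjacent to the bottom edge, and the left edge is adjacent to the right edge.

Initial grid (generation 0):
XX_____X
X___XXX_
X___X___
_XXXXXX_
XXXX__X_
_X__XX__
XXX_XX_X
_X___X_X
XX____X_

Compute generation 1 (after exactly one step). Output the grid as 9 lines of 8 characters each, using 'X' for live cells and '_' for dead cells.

Answer: ________
____XXX_
X_X_____
______X_
X___XXXX
X_X_____
__XX___X
____XX__
__X___X_

Derivation:
Simulating step by step:
Generation 0 (given above): 35 live cells
Generation 1: 20 live cells
(generation 1 grid is the final answer)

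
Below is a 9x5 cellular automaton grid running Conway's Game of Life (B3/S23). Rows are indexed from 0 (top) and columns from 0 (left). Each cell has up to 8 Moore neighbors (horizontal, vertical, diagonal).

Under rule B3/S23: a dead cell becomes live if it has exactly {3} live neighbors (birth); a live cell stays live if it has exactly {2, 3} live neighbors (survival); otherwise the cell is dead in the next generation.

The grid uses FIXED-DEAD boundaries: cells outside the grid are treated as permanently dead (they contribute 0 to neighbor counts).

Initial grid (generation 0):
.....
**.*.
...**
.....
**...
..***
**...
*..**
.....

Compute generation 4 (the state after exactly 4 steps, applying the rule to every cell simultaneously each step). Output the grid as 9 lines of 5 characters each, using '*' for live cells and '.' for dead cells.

Answer: ...*.
.**.*
.**.*
....*
...**
..**.
..*..
**...
.....

Derivation:
Simulating step by step:
Generation 0 (given above): 15 live cells
Generation 1: 15 live cells
.....
..***
..***
.....
.***.
..**.
**...
**...
.....
Generation 2: 14 live cells
...*.
..*.*
..*.*
.*..*
.*.*.
*..*.
*....
**...
.....
Generation 3: 18 live cells
...*.
..*.*
.**.*
.*..*
**.**
***..
*....
**...
.....
Generation 4: 15 live cells
(generation 4 grid is the final answer)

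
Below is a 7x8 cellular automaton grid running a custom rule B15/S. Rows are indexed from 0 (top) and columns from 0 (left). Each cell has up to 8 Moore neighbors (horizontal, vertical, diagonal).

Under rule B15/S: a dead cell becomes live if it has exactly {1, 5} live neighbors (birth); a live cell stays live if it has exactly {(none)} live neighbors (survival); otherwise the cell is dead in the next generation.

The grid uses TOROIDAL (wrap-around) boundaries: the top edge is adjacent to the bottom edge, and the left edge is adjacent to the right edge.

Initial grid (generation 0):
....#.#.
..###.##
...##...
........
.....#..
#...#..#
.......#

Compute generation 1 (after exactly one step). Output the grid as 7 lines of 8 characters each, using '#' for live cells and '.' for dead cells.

Simulating step by step:
Generation 0 (given above): 14 live cells
Generation 1: 13 live cells
(generation 1 grid is the final answer)

Answer: .#......
##...#..
##......
..#...#.
.#.#....
.#.#....
.#......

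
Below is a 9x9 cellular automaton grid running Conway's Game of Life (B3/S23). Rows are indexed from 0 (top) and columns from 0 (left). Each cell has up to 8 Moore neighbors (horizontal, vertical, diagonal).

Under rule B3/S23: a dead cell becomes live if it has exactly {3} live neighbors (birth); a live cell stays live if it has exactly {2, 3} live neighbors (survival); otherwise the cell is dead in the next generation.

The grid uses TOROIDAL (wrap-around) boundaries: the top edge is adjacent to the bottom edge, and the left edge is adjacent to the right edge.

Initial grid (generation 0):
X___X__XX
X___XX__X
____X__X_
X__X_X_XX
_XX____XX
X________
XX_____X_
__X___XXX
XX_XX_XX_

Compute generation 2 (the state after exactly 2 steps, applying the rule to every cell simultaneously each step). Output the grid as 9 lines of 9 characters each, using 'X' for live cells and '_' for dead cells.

Answer: _X_______
___XXXX__
X_____X_X
X___X_XXX
X_____XXX
X_X______
_X_X__XXX
X____XX__
_X__X____

Derivation:
Simulating step by step:
Generation 0 (given above): 33 live cells
Generation 1: 29 live cells
_________
X__XXXX__
___X___X_
XXXXX____
_XX___XX_
__X____X_
XX____XX_
__XX_X___
_XXXX____
Generation 2: 29 live cells
(generation 2 grid is the final answer)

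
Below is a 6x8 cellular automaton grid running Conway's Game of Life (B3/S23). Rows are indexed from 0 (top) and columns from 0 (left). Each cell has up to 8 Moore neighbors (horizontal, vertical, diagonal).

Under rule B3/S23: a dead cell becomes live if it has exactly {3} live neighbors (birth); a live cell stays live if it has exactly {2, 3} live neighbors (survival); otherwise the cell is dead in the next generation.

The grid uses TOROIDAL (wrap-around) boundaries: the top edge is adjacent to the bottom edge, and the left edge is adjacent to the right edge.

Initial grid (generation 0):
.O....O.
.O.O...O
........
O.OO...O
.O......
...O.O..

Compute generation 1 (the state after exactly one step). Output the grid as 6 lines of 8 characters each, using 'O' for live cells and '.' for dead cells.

Simulating step by step:
Generation 0 (given above): 12 live cells
Generation 1: 16 live cells
(generation 1 grid is the final answer)

Answer: O...O.O.
O.O.....
.O.O...O
OOO.....
OO.OO...
..O.....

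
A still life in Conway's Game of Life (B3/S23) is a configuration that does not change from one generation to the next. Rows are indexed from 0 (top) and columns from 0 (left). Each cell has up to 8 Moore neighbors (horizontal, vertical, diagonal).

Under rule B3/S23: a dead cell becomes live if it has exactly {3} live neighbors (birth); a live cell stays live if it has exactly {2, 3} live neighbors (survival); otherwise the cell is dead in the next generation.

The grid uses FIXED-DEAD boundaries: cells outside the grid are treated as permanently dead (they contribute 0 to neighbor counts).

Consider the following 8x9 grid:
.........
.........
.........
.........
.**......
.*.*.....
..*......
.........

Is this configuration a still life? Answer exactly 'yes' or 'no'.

Answer: yes

Derivation:
Compute generation 1 and compare to generation 0 (given above):
Generation 1:
.........
.........
.........
.........
.**......
.*.*.....
..*......
.........
The grids are IDENTICAL -> still life.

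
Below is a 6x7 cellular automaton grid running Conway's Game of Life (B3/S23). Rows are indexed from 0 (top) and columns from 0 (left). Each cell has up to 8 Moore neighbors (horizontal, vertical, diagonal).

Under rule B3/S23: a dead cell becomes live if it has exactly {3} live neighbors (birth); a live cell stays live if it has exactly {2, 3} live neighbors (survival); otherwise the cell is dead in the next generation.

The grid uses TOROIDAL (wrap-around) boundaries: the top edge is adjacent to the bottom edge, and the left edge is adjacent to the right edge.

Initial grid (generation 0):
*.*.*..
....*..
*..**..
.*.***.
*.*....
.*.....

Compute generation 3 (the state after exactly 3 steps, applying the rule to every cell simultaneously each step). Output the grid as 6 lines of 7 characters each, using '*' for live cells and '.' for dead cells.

Simulating step by step:
Generation 0 (given above): 14 live cells
Generation 1: 17 live cells
.*.*...
.*..**.
..*....
**...**
*.***..
*.**...
Generation 2: 15 live cells
**.*...
.*.**..
..*.*..
*...***
....**.
*......
Generation 3: 18 live cells
(generation 3 grid is the final answer)

Answer: **.**..
**..*..
***...*
......*
*...*..
**..*.*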